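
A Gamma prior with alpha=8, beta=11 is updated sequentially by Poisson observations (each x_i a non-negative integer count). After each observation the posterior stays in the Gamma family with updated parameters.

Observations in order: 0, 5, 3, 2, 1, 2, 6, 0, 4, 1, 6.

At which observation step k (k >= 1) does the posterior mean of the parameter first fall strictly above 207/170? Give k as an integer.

k = 6

obs 1: x=0 → posterior Gamma(8, 12)
obs 2: x=5 → posterior Gamma(13, 13)
obs 3: x=3 → posterior Gamma(16, 14)
obs 4: x=2 → posterior Gamma(18, 15)
obs 5: x=1 → posterior Gamma(19, 16)
obs 6: x=2 → posterior Gamma(21, 17)
obs 7: x=6 → posterior Gamma(27, 18)
obs 8: x=0 → posterior Gamma(27, 19)
obs 9: x=4 → posterior Gamma(31, 20)
obs 10: x=1 → posterior Gamma(32, 21)
obs 11: x=6 → posterior Gamma(38, 22)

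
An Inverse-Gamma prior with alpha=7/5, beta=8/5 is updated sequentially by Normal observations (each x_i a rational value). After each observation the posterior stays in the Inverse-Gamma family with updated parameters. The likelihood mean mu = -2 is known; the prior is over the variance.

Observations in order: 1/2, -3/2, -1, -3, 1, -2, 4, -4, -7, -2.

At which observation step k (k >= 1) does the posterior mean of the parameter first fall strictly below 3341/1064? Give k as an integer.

k = 3

obs 1: x=1/2 → posterior Inverse-Gamma(19/10, 189/40)
obs 2: x=-3/2 → posterior Inverse-Gamma(12/5, 97/20)
obs 3: x=-1 → posterior Inverse-Gamma(29/10, 107/20)
obs 4: x=-3 → posterior Inverse-Gamma(17/5, 117/20)
obs 5: x=1 → posterior Inverse-Gamma(39/10, 207/20)
obs 6: x=-2 → posterior Inverse-Gamma(22/5, 207/20)
obs 7: x=4 → posterior Inverse-Gamma(49/10, 567/20)
obs 8: x=-4 → posterior Inverse-Gamma(27/5, 607/20)
obs 9: x=-7 → posterior Inverse-Gamma(59/10, 857/20)
obs 10: x=-2 → posterior Inverse-Gamma(32/5, 857/20)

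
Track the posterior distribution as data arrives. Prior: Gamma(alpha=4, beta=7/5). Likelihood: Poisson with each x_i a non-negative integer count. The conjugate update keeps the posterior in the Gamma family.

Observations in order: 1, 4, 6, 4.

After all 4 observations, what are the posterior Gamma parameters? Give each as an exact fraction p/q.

obs 1: x=1 → posterior Gamma(5, 12/5)
obs 2: x=4 → posterior Gamma(9, 17/5)
obs 3: x=6 → posterior Gamma(15, 22/5)
obs 4: x=4 → posterior Gamma(19, 27/5)

alpha=19, beta=27/5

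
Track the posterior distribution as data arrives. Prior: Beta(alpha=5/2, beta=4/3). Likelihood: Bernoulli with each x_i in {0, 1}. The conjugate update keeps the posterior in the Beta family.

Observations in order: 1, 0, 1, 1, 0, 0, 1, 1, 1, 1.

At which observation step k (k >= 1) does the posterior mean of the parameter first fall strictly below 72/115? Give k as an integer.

obs 1: x=1 → posterior Beta(7/2, 4/3)
obs 2: x=0 → posterior Beta(7/2, 7/3)
obs 3: x=1 → posterior Beta(9/2, 7/3)
obs 4: x=1 → posterior Beta(11/2, 7/3)
obs 5: x=0 → posterior Beta(11/2, 10/3)
obs 6: x=0 → posterior Beta(11/2, 13/3)
obs 7: x=1 → posterior Beta(13/2, 13/3)
obs 8: x=1 → posterior Beta(15/2, 13/3)
obs 9: x=1 → posterior Beta(17/2, 13/3)
obs 10: x=1 → posterior Beta(19/2, 13/3)

k = 2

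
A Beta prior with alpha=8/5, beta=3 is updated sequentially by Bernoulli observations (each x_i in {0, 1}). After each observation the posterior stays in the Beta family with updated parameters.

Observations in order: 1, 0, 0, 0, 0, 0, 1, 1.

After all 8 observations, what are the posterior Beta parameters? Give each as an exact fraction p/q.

obs 1: x=1 → posterior Beta(13/5, 3)
obs 2: x=0 → posterior Beta(13/5, 4)
obs 3: x=0 → posterior Beta(13/5, 5)
obs 4: x=0 → posterior Beta(13/5, 6)
obs 5: x=0 → posterior Beta(13/5, 7)
obs 6: x=0 → posterior Beta(13/5, 8)
obs 7: x=1 → posterior Beta(18/5, 8)
obs 8: x=1 → posterior Beta(23/5, 8)

alpha=23/5, beta=8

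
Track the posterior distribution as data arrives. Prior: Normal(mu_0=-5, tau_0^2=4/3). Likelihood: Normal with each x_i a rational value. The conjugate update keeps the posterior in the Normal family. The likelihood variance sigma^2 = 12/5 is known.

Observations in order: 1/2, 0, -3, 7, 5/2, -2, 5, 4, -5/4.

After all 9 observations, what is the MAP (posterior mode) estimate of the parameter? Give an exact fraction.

obs 1: x=1/2 → posterior Normal(-85/28, 6/7)
obs 2: x=0 → posterior Normal(-85/38, 12/19)
obs 3: x=-3 → posterior Normal(-115/48, 1/2)
obs 4: x=7 → posterior Normal(-45/58, 12/29)
obs 5: x=5/2 → posterior Normal(-5/17, 6/17)
obs 6: x=-2 → posterior Normal(-20/39, 4/13)
obs 7: x=5 → posterior Normal(5/44, 3/11)
obs 8: x=4 → posterior Normal(25/49, 12/49)
obs 9: x=-5/4 → posterior Normal(25/72, 2/9)

25/72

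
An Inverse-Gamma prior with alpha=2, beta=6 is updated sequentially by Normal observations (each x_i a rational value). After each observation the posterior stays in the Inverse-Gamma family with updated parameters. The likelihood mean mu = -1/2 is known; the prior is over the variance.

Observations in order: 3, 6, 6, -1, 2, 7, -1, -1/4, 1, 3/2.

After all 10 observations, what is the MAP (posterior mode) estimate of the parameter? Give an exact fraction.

obs 1: x=3 → posterior Inverse-Gamma(5/2, 97/8)
obs 2: x=6 → posterior Inverse-Gamma(3, 133/4)
obs 3: x=6 → posterior Inverse-Gamma(7/2, 435/8)
obs 4: x=-1 → posterior Inverse-Gamma(4, 109/2)
obs 5: x=2 → posterior Inverse-Gamma(9/2, 461/8)
obs 6: x=7 → posterior Inverse-Gamma(5, 343/4)
obs 7: x=-1 → posterior Inverse-Gamma(11/2, 687/8)
obs 8: x=-1/4 → posterior Inverse-Gamma(6, 2749/32)
obs 9: x=1 → posterior Inverse-Gamma(13/2, 2785/32)
obs 10: x=3/2 → posterior Inverse-Gamma(7, 2849/32)

2849/256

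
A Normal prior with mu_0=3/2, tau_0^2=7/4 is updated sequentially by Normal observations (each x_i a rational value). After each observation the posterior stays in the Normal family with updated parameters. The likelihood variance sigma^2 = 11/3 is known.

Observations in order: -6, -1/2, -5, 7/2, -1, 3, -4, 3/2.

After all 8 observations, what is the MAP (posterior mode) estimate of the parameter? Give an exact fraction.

obs 1: x=-6 → posterior Normal(-12/13, 77/65)
obs 2: x=-1/2 → posterior Normal(-141/172, 77/86)
obs 3: x=-5 → posterior Normal(-351/214, 77/107)
obs 4: x=7/2 → posterior Normal(-51/64, 77/128)
obs 5: x=-1 → posterior Normal(-123/149, 77/149)
obs 6: x=3 → posterior Normal(-6/17, 77/170)
obs 7: x=-4 → posterior Normal(-144/191, 77/191)
obs 8: x=3/2 → posterior Normal(-225/424, 77/212)

-225/424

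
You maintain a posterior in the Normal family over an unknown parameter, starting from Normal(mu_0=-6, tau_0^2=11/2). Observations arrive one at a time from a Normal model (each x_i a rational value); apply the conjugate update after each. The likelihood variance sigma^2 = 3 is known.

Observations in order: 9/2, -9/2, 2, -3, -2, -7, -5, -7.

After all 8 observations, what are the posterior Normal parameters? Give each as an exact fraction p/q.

obs 1: x=9/2 → posterior Normal(27/34, 33/17)
obs 2: x=-9/2 → posterior Normal(-9/7, 33/28)
obs 3: x=2 → posterior Normal(-14/39, 11/13)
obs 4: x=-3 → posterior Normal(-47/50, 33/50)
obs 5: x=-2 → posterior Normal(-69/61, 33/61)
obs 6: x=-7 → posterior Normal(-73/36, 11/24)
obs 7: x=-5 → posterior Normal(-201/83, 33/83)
obs 8: x=-7 → posterior Normal(-139/47, 33/94)

mu_0=-139/47, tau_0^2=33/94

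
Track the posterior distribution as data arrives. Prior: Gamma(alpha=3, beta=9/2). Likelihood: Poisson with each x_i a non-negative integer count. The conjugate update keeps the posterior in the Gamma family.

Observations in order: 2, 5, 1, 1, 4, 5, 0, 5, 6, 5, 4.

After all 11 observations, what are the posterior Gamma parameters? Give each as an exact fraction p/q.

alpha=41, beta=31/2

obs 1: x=2 → posterior Gamma(5, 11/2)
obs 2: x=5 → posterior Gamma(10, 13/2)
obs 3: x=1 → posterior Gamma(11, 15/2)
obs 4: x=1 → posterior Gamma(12, 17/2)
obs 5: x=4 → posterior Gamma(16, 19/2)
obs 6: x=5 → posterior Gamma(21, 21/2)
obs 7: x=0 → posterior Gamma(21, 23/2)
obs 8: x=5 → posterior Gamma(26, 25/2)
obs 9: x=6 → posterior Gamma(32, 27/2)
obs 10: x=5 → posterior Gamma(37, 29/2)
obs 11: x=4 → posterior Gamma(41, 31/2)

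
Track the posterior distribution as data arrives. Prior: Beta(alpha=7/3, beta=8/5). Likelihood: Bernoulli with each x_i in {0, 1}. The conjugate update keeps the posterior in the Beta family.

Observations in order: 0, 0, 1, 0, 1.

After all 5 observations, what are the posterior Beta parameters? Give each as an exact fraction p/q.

obs 1: x=0 → posterior Beta(7/3, 13/5)
obs 2: x=0 → posterior Beta(7/3, 18/5)
obs 3: x=1 → posterior Beta(10/3, 18/5)
obs 4: x=0 → posterior Beta(10/3, 23/5)
obs 5: x=1 → posterior Beta(13/3, 23/5)

alpha=13/3, beta=23/5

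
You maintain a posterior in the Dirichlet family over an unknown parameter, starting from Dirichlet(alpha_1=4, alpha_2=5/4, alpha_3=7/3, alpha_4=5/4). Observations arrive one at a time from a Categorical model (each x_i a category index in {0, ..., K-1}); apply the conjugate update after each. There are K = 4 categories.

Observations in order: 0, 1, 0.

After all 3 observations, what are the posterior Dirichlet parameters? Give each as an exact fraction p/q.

obs 1: x=0 → posterior Dirichlet(5, 5/4, 7/3, 5/4)
obs 2: x=1 → posterior Dirichlet(5, 9/4, 7/3, 5/4)
obs 3: x=0 → posterior Dirichlet(6, 9/4, 7/3, 5/4)

alpha_1=6, alpha_2=9/4, alpha_3=7/3, alpha_4=5/4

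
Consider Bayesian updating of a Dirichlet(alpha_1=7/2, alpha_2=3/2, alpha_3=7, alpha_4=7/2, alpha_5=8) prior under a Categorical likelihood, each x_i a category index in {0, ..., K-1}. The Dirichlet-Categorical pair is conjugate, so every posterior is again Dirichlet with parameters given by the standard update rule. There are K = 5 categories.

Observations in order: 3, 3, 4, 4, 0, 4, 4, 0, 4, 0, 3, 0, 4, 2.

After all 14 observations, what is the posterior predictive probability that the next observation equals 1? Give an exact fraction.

obs 1: x=3 → posterior Dirichlet(7/2, 3/2, 7, 9/2, 8)
obs 2: x=3 → posterior Dirichlet(7/2, 3/2, 7, 11/2, 8)
obs 3: x=4 → posterior Dirichlet(7/2, 3/2, 7, 11/2, 9)
obs 4: x=4 → posterior Dirichlet(7/2, 3/2, 7, 11/2, 10)
obs 5: x=0 → posterior Dirichlet(9/2, 3/2, 7, 11/2, 10)
obs 6: x=4 → posterior Dirichlet(9/2, 3/2, 7, 11/2, 11)
obs 7: x=4 → posterior Dirichlet(9/2, 3/2, 7, 11/2, 12)
obs 8: x=0 → posterior Dirichlet(11/2, 3/2, 7, 11/2, 12)
obs 9: x=4 → posterior Dirichlet(11/2, 3/2, 7, 11/2, 13)
obs 10: x=0 → posterior Dirichlet(13/2, 3/2, 7, 11/2, 13)
obs 11: x=3 → posterior Dirichlet(13/2, 3/2, 7, 13/2, 13)
obs 12: x=0 → posterior Dirichlet(15/2, 3/2, 7, 13/2, 13)
obs 13: x=4 → posterior Dirichlet(15/2, 3/2, 7, 13/2, 14)
obs 14: x=2 → posterior Dirichlet(15/2, 3/2, 8, 13/2, 14)

1/25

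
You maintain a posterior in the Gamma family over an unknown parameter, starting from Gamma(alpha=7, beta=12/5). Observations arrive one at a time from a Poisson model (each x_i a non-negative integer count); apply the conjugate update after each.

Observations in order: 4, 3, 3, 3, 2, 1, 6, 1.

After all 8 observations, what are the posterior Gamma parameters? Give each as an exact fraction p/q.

obs 1: x=4 → posterior Gamma(11, 17/5)
obs 2: x=3 → posterior Gamma(14, 22/5)
obs 3: x=3 → posterior Gamma(17, 27/5)
obs 4: x=3 → posterior Gamma(20, 32/5)
obs 5: x=2 → posterior Gamma(22, 37/5)
obs 6: x=1 → posterior Gamma(23, 42/5)
obs 7: x=6 → posterior Gamma(29, 47/5)
obs 8: x=1 → posterior Gamma(30, 52/5)

alpha=30, beta=52/5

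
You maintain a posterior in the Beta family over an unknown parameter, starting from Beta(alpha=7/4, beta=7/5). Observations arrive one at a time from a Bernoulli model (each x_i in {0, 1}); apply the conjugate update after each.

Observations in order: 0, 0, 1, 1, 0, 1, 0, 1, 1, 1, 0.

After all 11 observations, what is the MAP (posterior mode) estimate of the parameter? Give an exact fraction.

obs 1: x=0 → posterior Beta(7/4, 12/5)
obs 2: x=0 → posterior Beta(7/4, 17/5)
obs 3: x=1 → posterior Beta(11/4, 17/5)
obs 4: x=1 → posterior Beta(15/4, 17/5)
obs 5: x=0 → posterior Beta(15/4, 22/5)
obs 6: x=1 → posterior Beta(19/4, 22/5)
obs 7: x=0 → posterior Beta(19/4, 27/5)
obs 8: x=1 → posterior Beta(23/4, 27/5)
obs 9: x=1 → posterior Beta(27/4, 27/5)
obs 10: x=1 → posterior Beta(31/4, 27/5)
obs 11: x=0 → posterior Beta(31/4, 32/5)

5/9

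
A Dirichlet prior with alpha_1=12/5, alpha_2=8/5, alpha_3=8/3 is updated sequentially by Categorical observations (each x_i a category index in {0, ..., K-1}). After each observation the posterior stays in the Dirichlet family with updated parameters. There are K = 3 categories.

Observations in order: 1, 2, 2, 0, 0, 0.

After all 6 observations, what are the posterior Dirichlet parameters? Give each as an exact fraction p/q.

obs 1: x=1 → posterior Dirichlet(12/5, 13/5, 8/3)
obs 2: x=2 → posterior Dirichlet(12/5, 13/5, 11/3)
obs 3: x=2 → posterior Dirichlet(12/5, 13/5, 14/3)
obs 4: x=0 → posterior Dirichlet(17/5, 13/5, 14/3)
obs 5: x=0 → posterior Dirichlet(22/5, 13/5, 14/3)
obs 6: x=0 → posterior Dirichlet(27/5, 13/5, 14/3)

alpha_1=27/5, alpha_2=13/5, alpha_3=14/3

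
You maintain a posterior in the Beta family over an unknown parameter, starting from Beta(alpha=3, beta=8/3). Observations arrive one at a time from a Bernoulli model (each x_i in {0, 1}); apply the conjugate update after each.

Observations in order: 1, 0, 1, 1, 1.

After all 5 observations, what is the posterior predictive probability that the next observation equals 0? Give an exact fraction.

11/32

obs 1: x=1 → posterior Beta(4, 8/3)
obs 2: x=0 → posterior Beta(4, 11/3)
obs 3: x=1 → posterior Beta(5, 11/3)
obs 4: x=1 → posterior Beta(6, 11/3)
obs 5: x=1 → posterior Beta(7, 11/3)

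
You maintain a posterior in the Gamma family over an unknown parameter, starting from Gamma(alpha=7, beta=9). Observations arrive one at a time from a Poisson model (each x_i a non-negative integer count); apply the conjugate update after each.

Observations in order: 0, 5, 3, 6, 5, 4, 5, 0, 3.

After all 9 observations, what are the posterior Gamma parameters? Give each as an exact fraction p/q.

obs 1: x=0 → posterior Gamma(7, 10)
obs 2: x=5 → posterior Gamma(12, 11)
obs 3: x=3 → posterior Gamma(15, 12)
obs 4: x=6 → posterior Gamma(21, 13)
obs 5: x=5 → posterior Gamma(26, 14)
obs 6: x=4 → posterior Gamma(30, 15)
obs 7: x=5 → posterior Gamma(35, 16)
obs 8: x=0 → posterior Gamma(35, 17)
obs 9: x=3 → posterior Gamma(38, 18)

alpha=38, beta=18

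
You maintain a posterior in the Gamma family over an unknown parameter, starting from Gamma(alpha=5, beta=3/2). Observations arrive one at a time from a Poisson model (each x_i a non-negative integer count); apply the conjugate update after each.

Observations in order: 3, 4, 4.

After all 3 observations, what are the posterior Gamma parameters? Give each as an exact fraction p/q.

alpha=16, beta=9/2

obs 1: x=3 → posterior Gamma(8, 5/2)
obs 2: x=4 → posterior Gamma(12, 7/2)
obs 3: x=4 → posterior Gamma(16, 9/2)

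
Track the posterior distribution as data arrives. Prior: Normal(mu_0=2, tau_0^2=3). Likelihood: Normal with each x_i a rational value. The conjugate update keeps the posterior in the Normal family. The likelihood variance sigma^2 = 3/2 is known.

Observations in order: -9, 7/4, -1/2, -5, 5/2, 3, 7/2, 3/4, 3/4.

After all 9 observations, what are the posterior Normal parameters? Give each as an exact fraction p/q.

mu_0=-5/38, tau_0^2=3/19

obs 1: x=-9 → posterior Normal(-16/3, 1)
obs 2: x=7/4 → posterior Normal(-5/2, 3/5)
obs 3: x=-1/2 → posterior Normal(-27/14, 3/7)
obs 4: x=-5 → posterior Normal(-47/18, 1/3)
obs 5: x=5/2 → posterior Normal(-37/22, 3/11)
obs 6: x=3 → posterior Normal(-25/26, 3/13)
obs 7: x=7/2 → posterior Normal(-11/30, 1/5)
obs 8: x=3/4 → posterior Normal(-4/17, 3/17)
obs 9: x=3/4 → posterior Normal(-5/38, 3/19)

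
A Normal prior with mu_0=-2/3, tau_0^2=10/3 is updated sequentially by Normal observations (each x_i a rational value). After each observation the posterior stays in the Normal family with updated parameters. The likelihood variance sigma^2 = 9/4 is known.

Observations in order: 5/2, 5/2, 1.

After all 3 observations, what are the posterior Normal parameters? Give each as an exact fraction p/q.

mu_0=74/49, tau_0^2=30/49

obs 1: x=5/2 → posterior Normal(82/67, 90/67)
obs 2: x=5/2 → posterior Normal(182/107, 90/107)
obs 3: x=1 → posterior Normal(74/49, 30/49)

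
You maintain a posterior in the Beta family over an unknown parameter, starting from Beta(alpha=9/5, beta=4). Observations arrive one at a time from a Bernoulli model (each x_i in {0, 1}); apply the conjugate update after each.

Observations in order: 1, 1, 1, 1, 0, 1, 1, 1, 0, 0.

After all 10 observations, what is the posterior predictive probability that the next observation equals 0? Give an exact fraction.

obs 1: x=1 → posterior Beta(14/5, 4)
obs 2: x=1 → posterior Beta(19/5, 4)
obs 3: x=1 → posterior Beta(24/5, 4)
obs 4: x=1 → posterior Beta(29/5, 4)
obs 5: x=0 → posterior Beta(29/5, 5)
obs 6: x=1 → posterior Beta(34/5, 5)
obs 7: x=1 → posterior Beta(39/5, 5)
obs 8: x=1 → posterior Beta(44/5, 5)
obs 9: x=0 → posterior Beta(44/5, 6)
obs 10: x=0 → posterior Beta(44/5, 7)

35/79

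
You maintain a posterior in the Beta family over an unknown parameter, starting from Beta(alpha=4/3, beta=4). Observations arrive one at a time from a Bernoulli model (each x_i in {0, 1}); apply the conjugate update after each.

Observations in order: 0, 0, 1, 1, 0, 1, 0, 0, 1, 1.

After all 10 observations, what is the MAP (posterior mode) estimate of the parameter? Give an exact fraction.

obs 1: x=0 → posterior Beta(4/3, 5)
obs 2: x=0 → posterior Beta(4/3, 6)
obs 3: x=1 → posterior Beta(7/3, 6)
obs 4: x=1 → posterior Beta(10/3, 6)
obs 5: x=0 → posterior Beta(10/3, 7)
obs 6: x=1 → posterior Beta(13/3, 7)
obs 7: x=0 → posterior Beta(13/3, 8)
obs 8: x=0 → posterior Beta(13/3, 9)
obs 9: x=1 → posterior Beta(16/3, 9)
obs 10: x=1 → posterior Beta(19/3, 9)

2/5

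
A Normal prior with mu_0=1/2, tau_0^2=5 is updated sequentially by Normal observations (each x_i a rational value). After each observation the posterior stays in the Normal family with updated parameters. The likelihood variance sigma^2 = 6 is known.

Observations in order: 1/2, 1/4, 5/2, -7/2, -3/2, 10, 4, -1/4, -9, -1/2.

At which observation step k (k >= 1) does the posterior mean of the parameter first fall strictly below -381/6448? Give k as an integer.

obs 1: x=1/2 → posterior Normal(1/2, 30/11)
obs 2: x=1/4 → posterior Normal(27/64, 15/8)
obs 3: x=5/2 → posterior Normal(11/12, 10/7)
obs 4: x=-7/2 → posterior Normal(7/104, 15/13)
obs 5: x=-3/2 → posterior Normal(-23/124, 30/31)
obs 6: x=10 → posterior Normal(59/48, 5/6)
obs 7: x=4 → posterior Normal(257/164, 30/41)
obs 8: x=-1/4 → posterior Normal(63/46, 15/23)
obs 9: x=-9 → posterior Normal(6/17, 10/17)
obs 10: x=-1/2 → posterior Normal(31/112, 15/28)

k = 5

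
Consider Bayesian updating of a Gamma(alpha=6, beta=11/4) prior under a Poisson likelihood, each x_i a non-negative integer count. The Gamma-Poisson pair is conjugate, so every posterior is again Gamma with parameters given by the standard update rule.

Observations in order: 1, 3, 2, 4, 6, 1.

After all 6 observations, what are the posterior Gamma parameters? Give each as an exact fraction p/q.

obs 1: x=1 → posterior Gamma(7, 15/4)
obs 2: x=3 → posterior Gamma(10, 19/4)
obs 3: x=2 → posterior Gamma(12, 23/4)
obs 4: x=4 → posterior Gamma(16, 27/4)
obs 5: x=6 → posterior Gamma(22, 31/4)
obs 6: x=1 → posterior Gamma(23, 35/4)

alpha=23, beta=35/4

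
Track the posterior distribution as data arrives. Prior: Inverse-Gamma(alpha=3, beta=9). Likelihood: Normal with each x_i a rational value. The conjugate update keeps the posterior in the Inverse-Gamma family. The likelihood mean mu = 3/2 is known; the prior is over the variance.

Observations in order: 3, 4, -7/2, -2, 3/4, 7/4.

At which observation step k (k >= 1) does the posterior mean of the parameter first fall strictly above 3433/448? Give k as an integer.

obs 1: x=3 → posterior Inverse-Gamma(7/2, 81/8)
obs 2: x=4 → posterior Inverse-Gamma(4, 53/4)
obs 3: x=-7/2 → posterior Inverse-Gamma(9/2, 103/4)
obs 4: x=-2 → posterior Inverse-Gamma(5, 255/8)
obs 5: x=3/4 → posterior Inverse-Gamma(11/2, 1029/32)
obs 6: x=7/4 → posterior Inverse-Gamma(6, 515/16)

k = 4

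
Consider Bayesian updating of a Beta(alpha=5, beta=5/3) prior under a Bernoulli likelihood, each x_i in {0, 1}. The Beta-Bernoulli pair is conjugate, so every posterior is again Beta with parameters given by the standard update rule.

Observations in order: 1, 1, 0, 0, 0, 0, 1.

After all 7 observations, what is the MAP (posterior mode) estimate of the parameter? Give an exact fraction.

3/5

obs 1: x=1 → posterior Beta(6, 5/3)
obs 2: x=1 → posterior Beta(7, 5/3)
obs 3: x=0 → posterior Beta(7, 8/3)
obs 4: x=0 → posterior Beta(7, 11/3)
obs 5: x=0 → posterior Beta(7, 14/3)
obs 6: x=0 → posterior Beta(7, 17/3)
obs 7: x=1 → posterior Beta(8, 17/3)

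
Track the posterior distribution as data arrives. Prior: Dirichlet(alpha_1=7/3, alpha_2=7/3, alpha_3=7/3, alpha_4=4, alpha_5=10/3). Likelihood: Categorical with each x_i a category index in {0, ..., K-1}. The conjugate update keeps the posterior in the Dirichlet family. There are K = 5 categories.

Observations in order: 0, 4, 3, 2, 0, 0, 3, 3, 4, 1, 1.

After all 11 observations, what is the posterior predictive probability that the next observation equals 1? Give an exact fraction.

13/76

obs 1: x=0 → posterior Dirichlet(10/3, 7/3, 7/3, 4, 10/3)
obs 2: x=4 → posterior Dirichlet(10/3, 7/3, 7/3, 4, 13/3)
obs 3: x=3 → posterior Dirichlet(10/3, 7/3, 7/3, 5, 13/3)
obs 4: x=2 → posterior Dirichlet(10/3, 7/3, 10/3, 5, 13/3)
obs 5: x=0 → posterior Dirichlet(13/3, 7/3, 10/3, 5, 13/3)
obs 6: x=0 → posterior Dirichlet(16/3, 7/3, 10/3, 5, 13/3)
obs 7: x=3 → posterior Dirichlet(16/3, 7/3, 10/3, 6, 13/3)
obs 8: x=3 → posterior Dirichlet(16/3, 7/3, 10/3, 7, 13/3)
obs 9: x=4 → posterior Dirichlet(16/3, 7/3, 10/3, 7, 16/3)
obs 10: x=1 → posterior Dirichlet(16/3, 10/3, 10/3, 7, 16/3)
obs 11: x=1 → posterior Dirichlet(16/3, 13/3, 10/3, 7, 16/3)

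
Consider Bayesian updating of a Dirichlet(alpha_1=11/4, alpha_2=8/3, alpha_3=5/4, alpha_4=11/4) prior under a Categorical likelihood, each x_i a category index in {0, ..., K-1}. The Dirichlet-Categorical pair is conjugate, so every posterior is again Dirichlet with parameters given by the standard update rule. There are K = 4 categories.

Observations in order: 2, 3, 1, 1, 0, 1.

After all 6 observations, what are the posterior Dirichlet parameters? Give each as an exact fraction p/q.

alpha_1=15/4, alpha_2=17/3, alpha_3=9/4, alpha_4=15/4

obs 1: x=2 → posterior Dirichlet(11/4, 8/3, 9/4, 11/4)
obs 2: x=3 → posterior Dirichlet(11/4, 8/3, 9/4, 15/4)
obs 3: x=1 → posterior Dirichlet(11/4, 11/3, 9/4, 15/4)
obs 4: x=1 → posterior Dirichlet(11/4, 14/3, 9/4, 15/4)
obs 5: x=0 → posterior Dirichlet(15/4, 14/3, 9/4, 15/4)
obs 6: x=1 → posterior Dirichlet(15/4, 17/3, 9/4, 15/4)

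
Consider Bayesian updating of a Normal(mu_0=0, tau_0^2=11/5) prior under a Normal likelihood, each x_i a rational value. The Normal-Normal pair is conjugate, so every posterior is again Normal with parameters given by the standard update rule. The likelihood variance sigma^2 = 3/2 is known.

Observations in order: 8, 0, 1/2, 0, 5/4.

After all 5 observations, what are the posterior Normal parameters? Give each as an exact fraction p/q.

mu_0=429/250, tau_0^2=33/125

obs 1: x=8 → posterior Normal(176/37, 33/37)
obs 2: x=0 → posterior Normal(176/59, 33/59)
obs 3: x=1/2 → posterior Normal(187/81, 11/27)
obs 4: x=0 → posterior Normal(187/103, 33/103)
obs 5: x=5/4 → posterior Normal(429/250, 33/125)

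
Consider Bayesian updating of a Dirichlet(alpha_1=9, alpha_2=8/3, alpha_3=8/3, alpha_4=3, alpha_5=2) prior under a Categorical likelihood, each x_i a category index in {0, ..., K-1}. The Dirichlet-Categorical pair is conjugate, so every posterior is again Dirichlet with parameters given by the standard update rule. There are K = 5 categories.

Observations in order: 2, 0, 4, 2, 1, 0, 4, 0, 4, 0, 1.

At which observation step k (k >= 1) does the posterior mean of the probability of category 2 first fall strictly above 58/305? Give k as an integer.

obs 1: x=2 → posterior Dirichlet(9, 8/3, 11/3, 3, 2)
obs 2: x=0 → posterior Dirichlet(10, 8/3, 11/3, 3, 2)
obs 3: x=4 → posterior Dirichlet(10, 8/3, 11/3, 3, 3)
obs 4: x=2 → posterior Dirichlet(10, 8/3, 14/3, 3, 3)
obs 5: x=1 → posterior Dirichlet(10, 11/3, 14/3, 3, 3)
obs 6: x=0 → posterior Dirichlet(11, 11/3, 14/3, 3, 3)
obs 7: x=4 → posterior Dirichlet(11, 11/3, 14/3, 3, 4)
obs 8: x=0 → posterior Dirichlet(12, 11/3, 14/3, 3, 4)
obs 9: x=4 → posterior Dirichlet(12, 11/3, 14/3, 3, 5)
obs 10: x=0 → posterior Dirichlet(13, 11/3, 14/3, 3, 5)
obs 11: x=1 → posterior Dirichlet(13, 14/3, 14/3, 3, 5)

k = 4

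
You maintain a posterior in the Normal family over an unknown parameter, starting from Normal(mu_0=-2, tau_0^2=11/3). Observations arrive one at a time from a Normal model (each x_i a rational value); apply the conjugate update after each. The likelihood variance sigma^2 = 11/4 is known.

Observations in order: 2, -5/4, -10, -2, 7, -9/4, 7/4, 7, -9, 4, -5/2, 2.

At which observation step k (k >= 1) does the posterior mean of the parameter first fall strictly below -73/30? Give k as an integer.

k = 3

obs 1: x=2 → posterior Normal(2/7, 11/7)
obs 2: x=-5/4 → posterior Normal(-3/11, 1)
obs 3: x=-10 → posterior Normal(-43/15, 11/15)
obs 4: x=-2 → posterior Normal(-51/19, 11/19)
obs 5: x=7 → posterior Normal(-1, 11/23)
obs 6: x=-9/4 → posterior Normal(-32/27, 11/27)
obs 7: x=7/4 → posterior Normal(-25/31, 11/31)
obs 8: x=7 → posterior Normal(3/35, 11/35)
obs 9: x=-9 → posterior Normal(-11/13, 11/39)
obs 10: x=4 → posterior Normal(-17/43, 11/43)
obs 11: x=-5/2 → posterior Normal(-27/47, 11/47)
obs 12: x=2 → posterior Normal(-19/51, 11/51)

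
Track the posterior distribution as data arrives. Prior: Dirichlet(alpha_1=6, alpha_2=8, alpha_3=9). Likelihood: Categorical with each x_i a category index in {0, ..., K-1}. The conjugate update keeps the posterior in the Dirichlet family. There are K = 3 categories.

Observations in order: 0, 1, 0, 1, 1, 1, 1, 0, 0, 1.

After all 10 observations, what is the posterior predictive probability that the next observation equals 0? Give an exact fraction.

obs 1: x=0 → posterior Dirichlet(7, 8, 9)
obs 2: x=1 → posterior Dirichlet(7, 9, 9)
obs 3: x=0 → posterior Dirichlet(8, 9, 9)
obs 4: x=1 → posterior Dirichlet(8, 10, 9)
obs 5: x=1 → posterior Dirichlet(8, 11, 9)
obs 6: x=1 → posterior Dirichlet(8, 12, 9)
obs 7: x=1 → posterior Dirichlet(8, 13, 9)
obs 8: x=0 → posterior Dirichlet(9, 13, 9)
obs 9: x=0 → posterior Dirichlet(10, 13, 9)
obs 10: x=1 → posterior Dirichlet(10, 14, 9)

10/33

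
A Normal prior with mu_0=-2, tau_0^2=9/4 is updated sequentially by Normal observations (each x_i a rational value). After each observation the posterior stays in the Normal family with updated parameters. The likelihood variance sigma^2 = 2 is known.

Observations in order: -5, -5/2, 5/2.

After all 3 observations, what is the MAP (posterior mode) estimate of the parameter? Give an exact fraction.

obs 1: x=-5 → posterior Normal(-61/17, 18/17)
obs 2: x=-5/2 → posterior Normal(-167/52, 9/13)
obs 3: x=5/2 → posterior Normal(-61/35, 18/35)

-61/35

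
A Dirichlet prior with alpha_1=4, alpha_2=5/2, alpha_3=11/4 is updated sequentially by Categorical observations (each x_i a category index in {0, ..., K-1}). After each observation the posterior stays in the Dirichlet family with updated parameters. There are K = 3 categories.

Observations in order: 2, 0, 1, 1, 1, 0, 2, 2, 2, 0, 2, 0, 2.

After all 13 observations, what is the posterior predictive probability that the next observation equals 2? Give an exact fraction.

obs 1: x=2 → posterior Dirichlet(4, 5/2, 15/4)
obs 2: x=0 → posterior Dirichlet(5, 5/2, 15/4)
obs 3: x=1 → posterior Dirichlet(5, 7/2, 15/4)
obs 4: x=1 → posterior Dirichlet(5, 9/2, 15/4)
obs 5: x=1 → posterior Dirichlet(5, 11/2, 15/4)
obs 6: x=0 → posterior Dirichlet(6, 11/2, 15/4)
obs 7: x=2 → posterior Dirichlet(6, 11/2, 19/4)
obs 8: x=2 → posterior Dirichlet(6, 11/2, 23/4)
obs 9: x=2 → posterior Dirichlet(6, 11/2, 27/4)
obs 10: x=0 → posterior Dirichlet(7, 11/2, 27/4)
obs 11: x=2 → posterior Dirichlet(7, 11/2, 31/4)
obs 12: x=0 → posterior Dirichlet(8, 11/2, 31/4)
obs 13: x=2 → posterior Dirichlet(8, 11/2, 35/4)

35/89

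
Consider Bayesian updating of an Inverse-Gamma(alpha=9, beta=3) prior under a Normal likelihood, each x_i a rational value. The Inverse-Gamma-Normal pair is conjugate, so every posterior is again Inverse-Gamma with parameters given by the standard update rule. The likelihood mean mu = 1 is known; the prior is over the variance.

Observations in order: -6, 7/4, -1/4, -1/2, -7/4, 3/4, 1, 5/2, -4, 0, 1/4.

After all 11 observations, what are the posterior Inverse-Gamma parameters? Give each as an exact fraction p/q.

obs 1: x=-6 → posterior Inverse-Gamma(19/2, 55/2)
obs 2: x=7/4 → posterior Inverse-Gamma(10, 889/32)
obs 3: x=-1/4 → posterior Inverse-Gamma(21/2, 457/16)
obs 4: x=-1/2 → posterior Inverse-Gamma(11, 475/16)
obs 5: x=-7/4 → posterior Inverse-Gamma(23/2, 1071/32)
obs 6: x=3/4 → posterior Inverse-Gamma(12, 67/2)
obs 7: x=1 → posterior Inverse-Gamma(25/2, 67/2)
obs 8: x=5/2 → posterior Inverse-Gamma(13, 277/8)
obs 9: x=-4 → posterior Inverse-Gamma(27/2, 377/8)
obs 10: x=0 → posterior Inverse-Gamma(14, 381/8)
obs 11: x=1/4 → posterior Inverse-Gamma(29/2, 1533/32)

alpha=29/2, beta=1533/32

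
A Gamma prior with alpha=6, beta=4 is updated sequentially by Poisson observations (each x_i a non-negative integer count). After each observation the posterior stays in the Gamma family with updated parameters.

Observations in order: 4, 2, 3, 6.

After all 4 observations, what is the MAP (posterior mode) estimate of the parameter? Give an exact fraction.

obs 1: x=4 → posterior Gamma(10, 5)
obs 2: x=2 → posterior Gamma(12, 6)
obs 3: x=3 → posterior Gamma(15, 7)
obs 4: x=6 → posterior Gamma(21, 8)

5/2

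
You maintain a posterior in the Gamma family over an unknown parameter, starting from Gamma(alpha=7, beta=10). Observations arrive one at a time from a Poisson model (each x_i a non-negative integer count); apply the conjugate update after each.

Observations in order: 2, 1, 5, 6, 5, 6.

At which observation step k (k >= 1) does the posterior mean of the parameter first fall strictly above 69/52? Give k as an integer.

obs 1: x=2 → posterior Gamma(9, 11)
obs 2: x=1 → posterior Gamma(10, 12)
obs 3: x=5 → posterior Gamma(15, 13)
obs 4: x=6 → posterior Gamma(21, 14)
obs 5: x=5 → posterior Gamma(26, 15)
obs 6: x=6 → posterior Gamma(32, 16)

k = 4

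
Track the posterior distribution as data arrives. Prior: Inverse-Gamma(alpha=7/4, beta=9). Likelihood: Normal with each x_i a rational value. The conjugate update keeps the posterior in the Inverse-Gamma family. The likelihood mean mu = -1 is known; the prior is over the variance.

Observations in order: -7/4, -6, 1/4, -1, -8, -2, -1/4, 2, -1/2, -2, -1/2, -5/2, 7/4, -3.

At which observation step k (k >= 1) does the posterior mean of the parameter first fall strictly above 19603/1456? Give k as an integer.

k = 5

obs 1: x=-7/4 → posterior Inverse-Gamma(9/4, 297/32)
obs 2: x=-6 → posterior Inverse-Gamma(11/4, 697/32)
obs 3: x=1/4 → posterior Inverse-Gamma(13/4, 361/16)
obs 4: x=-1 → posterior Inverse-Gamma(15/4, 361/16)
obs 5: x=-8 → posterior Inverse-Gamma(17/4, 753/16)
obs 6: x=-2 → posterior Inverse-Gamma(19/4, 761/16)
obs 7: x=-1/4 → posterior Inverse-Gamma(21/4, 1531/32)
obs 8: x=2 → posterior Inverse-Gamma(23/4, 1675/32)
obs 9: x=-1/2 → posterior Inverse-Gamma(25/4, 1679/32)
obs 10: x=-2 → posterior Inverse-Gamma(27/4, 1695/32)
obs 11: x=-1/2 → posterior Inverse-Gamma(29/4, 1699/32)
obs 12: x=-5/2 → posterior Inverse-Gamma(31/4, 1735/32)
obs 13: x=7/4 → posterior Inverse-Gamma(33/4, 58)
obs 14: x=-3 → posterior Inverse-Gamma(35/4, 60)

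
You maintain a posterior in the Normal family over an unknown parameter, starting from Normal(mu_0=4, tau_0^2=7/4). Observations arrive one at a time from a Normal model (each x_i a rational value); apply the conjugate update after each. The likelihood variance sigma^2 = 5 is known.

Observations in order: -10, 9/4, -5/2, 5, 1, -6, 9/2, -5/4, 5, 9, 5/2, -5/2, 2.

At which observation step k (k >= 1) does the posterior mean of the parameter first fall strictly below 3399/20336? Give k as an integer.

obs 1: x=-10 → posterior Normal(10/27, 35/27)
obs 2: x=9/4 → posterior Normal(103/136, 35/34)
obs 3: x=-5/2 → posterior Normal(33/164, 35/41)
obs 4: x=5 → posterior Normal(173/192, 35/48)
obs 5: x=1 → posterior Normal(201/220, 7/11)
obs 6: x=-6 → posterior Normal(33/248, 35/62)
obs 7: x=9/2 → posterior Normal(53/92, 35/69)
obs 8: x=-5/4 → posterior Normal(31/76, 35/76)
obs 9: x=5 → posterior Normal(66/83, 35/83)
obs 10: x=9 → posterior Normal(43/30, 7/18)
obs 11: x=5/2 → posterior Normal(293/194, 35/97)
obs 12: x=-5/2 → posterior Normal(129/104, 35/104)
obs 13: x=2 → posterior Normal(143/111, 35/111)

k = 6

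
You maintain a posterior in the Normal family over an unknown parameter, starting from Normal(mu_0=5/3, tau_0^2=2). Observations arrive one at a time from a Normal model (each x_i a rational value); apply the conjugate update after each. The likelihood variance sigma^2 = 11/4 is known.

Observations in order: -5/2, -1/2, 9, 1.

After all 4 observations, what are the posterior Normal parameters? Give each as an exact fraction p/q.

mu_0=223/129, tau_0^2=22/43

obs 1: x=-5/2 → posterior Normal(-5/57, 22/19)
obs 2: x=-1/2 → posterior Normal(-17/81, 22/27)
obs 3: x=9 → posterior Normal(199/105, 22/35)
obs 4: x=1 → posterior Normal(223/129, 22/43)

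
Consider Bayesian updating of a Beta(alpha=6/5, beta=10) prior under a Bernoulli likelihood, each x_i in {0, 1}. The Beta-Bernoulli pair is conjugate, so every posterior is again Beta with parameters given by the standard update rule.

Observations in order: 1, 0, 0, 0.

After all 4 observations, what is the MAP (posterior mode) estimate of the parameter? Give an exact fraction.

obs 1: x=1 → posterior Beta(11/5, 10)
obs 2: x=0 → posterior Beta(11/5, 11)
obs 3: x=0 → posterior Beta(11/5, 12)
obs 4: x=0 → posterior Beta(11/5, 13)

1/11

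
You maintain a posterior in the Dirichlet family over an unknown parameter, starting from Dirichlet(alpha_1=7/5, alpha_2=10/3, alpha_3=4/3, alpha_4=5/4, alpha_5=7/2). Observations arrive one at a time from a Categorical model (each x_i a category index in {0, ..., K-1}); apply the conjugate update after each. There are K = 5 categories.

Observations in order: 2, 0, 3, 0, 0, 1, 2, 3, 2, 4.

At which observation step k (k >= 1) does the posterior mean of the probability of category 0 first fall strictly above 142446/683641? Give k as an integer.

k = 4

obs 1: x=2 → posterior Dirichlet(7/5, 10/3, 7/3, 5/4, 7/2)
obs 2: x=0 → posterior Dirichlet(12/5, 10/3, 7/3, 5/4, 7/2)
obs 3: x=3 → posterior Dirichlet(12/5, 10/3, 7/3, 9/4, 7/2)
obs 4: x=0 → posterior Dirichlet(17/5, 10/3, 7/3, 9/4, 7/2)
obs 5: x=0 → posterior Dirichlet(22/5, 10/3, 7/3, 9/4, 7/2)
obs 6: x=1 → posterior Dirichlet(22/5, 13/3, 7/3, 9/4, 7/2)
obs 7: x=2 → posterior Dirichlet(22/5, 13/3, 10/3, 9/4, 7/2)
obs 8: x=3 → posterior Dirichlet(22/5, 13/3, 10/3, 13/4, 7/2)
obs 9: x=2 → posterior Dirichlet(22/5, 13/3, 13/3, 13/4, 7/2)
obs 10: x=4 → posterior Dirichlet(22/5, 13/3, 13/3, 13/4, 9/2)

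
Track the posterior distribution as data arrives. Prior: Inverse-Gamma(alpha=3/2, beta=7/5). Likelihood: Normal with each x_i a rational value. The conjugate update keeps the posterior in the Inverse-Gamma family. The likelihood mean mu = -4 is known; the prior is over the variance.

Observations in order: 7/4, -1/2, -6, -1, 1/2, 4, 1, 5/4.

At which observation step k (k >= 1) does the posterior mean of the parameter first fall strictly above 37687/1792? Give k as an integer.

k = 7

obs 1: x=7/4 → posterior Inverse-Gamma(2, 2869/160)
obs 2: x=-1/2 → posterior Inverse-Gamma(5/2, 3849/160)
obs 3: x=-6 → posterior Inverse-Gamma(3, 4169/160)
obs 4: x=-1 → posterior Inverse-Gamma(7/2, 4889/160)
obs 5: x=1/2 → posterior Inverse-Gamma(4, 6509/160)
obs 6: x=4 → posterior Inverse-Gamma(9/2, 11629/160)
obs 7: x=1 → posterior Inverse-Gamma(5, 13629/160)
obs 8: x=5/4 → posterior Inverse-Gamma(11/2, 7917/80)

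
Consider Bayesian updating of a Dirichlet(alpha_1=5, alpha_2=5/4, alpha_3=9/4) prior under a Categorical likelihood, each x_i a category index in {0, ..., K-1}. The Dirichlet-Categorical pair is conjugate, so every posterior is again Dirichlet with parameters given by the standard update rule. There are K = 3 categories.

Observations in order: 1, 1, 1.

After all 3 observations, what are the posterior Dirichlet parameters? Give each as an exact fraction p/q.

alpha_1=5, alpha_2=17/4, alpha_3=9/4

obs 1: x=1 → posterior Dirichlet(5, 9/4, 9/4)
obs 2: x=1 → posterior Dirichlet(5, 13/4, 9/4)
obs 3: x=1 → posterior Dirichlet(5, 17/4, 9/4)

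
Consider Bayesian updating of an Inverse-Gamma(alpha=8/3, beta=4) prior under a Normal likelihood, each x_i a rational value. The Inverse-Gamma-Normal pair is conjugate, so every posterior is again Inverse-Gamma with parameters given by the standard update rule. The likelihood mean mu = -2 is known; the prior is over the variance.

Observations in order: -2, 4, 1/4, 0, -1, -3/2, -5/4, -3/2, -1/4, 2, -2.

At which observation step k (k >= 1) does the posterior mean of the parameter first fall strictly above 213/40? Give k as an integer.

obs 1: x=-2 → posterior Inverse-Gamma(19/6, 4)
obs 2: x=4 → posterior Inverse-Gamma(11/3, 22)
obs 3: x=1/4 → posterior Inverse-Gamma(25/6, 785/32)
obs 4: x=0 → posterior Inverse-Gamma(14/3, 849/32)
obs 5: x=-1 → posterior Inverse-Gamma(31/6, 865/32)
obs 6: x=-3/2 → posterior Inverse-Gamma(17/3, 869/32)
obs 7: x=-5/4 → posterior Inverse-Gamma(37/6, 439/16)
obs 8: x=-3/2 → posterior Inverse-Gamma(20/3, 441/16)
obs 9: x=-1/4 → posterior Inverse-Gamma(43/6, 931/32)
obs 10: x=2 → posterior Inverse-Gamma(23/3, 1187/32)
obs 11: x=-2 → posterior Inverse-Gamma(49/6, 1187/32)

k = 2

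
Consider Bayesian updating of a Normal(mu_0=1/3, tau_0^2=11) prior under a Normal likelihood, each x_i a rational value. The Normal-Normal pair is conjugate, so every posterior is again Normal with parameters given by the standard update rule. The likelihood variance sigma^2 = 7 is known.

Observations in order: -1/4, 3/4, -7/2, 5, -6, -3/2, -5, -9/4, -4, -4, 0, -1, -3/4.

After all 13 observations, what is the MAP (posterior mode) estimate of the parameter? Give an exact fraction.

obs 1: x=-1/4 → posterior Normal(-5/216, 77/18)
obs 2: x=3/4 → posterior Normal(47/174, 77/29)
obs 3: x=-7/2 → posterior Normal(-23/30, 77/40)
obs 4: x=5 → posterior Normal(73/153, 77/51)
obs 5: x=-6 → posterior Normal(-125/186, 77/62)
obs 6: x=-3/2 → posterior Normal(-349/438, 77/73)
obs 7: x=-5 → posterior Normal(-97/72, 11/12)
obs 8: x=-9/4 → posterior Normal(-331/228, 77/95)
obs 9: x=-4 → posterior Normal(-2183/1272, 77/106)
obs 10: x=-4 → posterior Normal(-2711/1404, 77/117)
obs 11: x=0 → posterior Normal(-2711/1536, 77/128)
obs 12: x=-1 → posterior Normal(-2843/1668, 77/139)
obs 13: x=-3/4 → posterior Normal(-1471/900, 77/150)

-1471/900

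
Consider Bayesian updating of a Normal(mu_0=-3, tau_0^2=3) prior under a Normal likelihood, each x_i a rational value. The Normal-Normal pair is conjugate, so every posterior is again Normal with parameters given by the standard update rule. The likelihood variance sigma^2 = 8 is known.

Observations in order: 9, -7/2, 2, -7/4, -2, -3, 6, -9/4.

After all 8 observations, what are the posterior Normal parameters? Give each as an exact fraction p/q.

obs 1: x=9 → posterior Normal(3/11, 24/11)
obs 2: x=-7/2 → posterior Normal(-15/28, 12/7)
obs 3: x=2 → posterior Normal(-3/34, 24/17)
obs 4: x=-7/4 → posterior Normal(-27/80, 6/5)
obs 5: x=-2 → posterior Normal(-51/92, 24/23)
obs 6: x=-3 → posterior Normal(-87/104, 12/13)
obs 7: x=6 → posterior Normal(-15/116, 24/29)
obs 8: x=-9/4 → posterior Normal(-21/64, 3/4)

mu_0=-21/64, tau_0^2=3/4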